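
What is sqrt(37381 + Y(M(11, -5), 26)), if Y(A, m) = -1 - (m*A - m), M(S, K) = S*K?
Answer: 2*sqrt(9709) ≈ 197.07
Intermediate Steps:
M(S, K) = K*S
Y(A, m) = -1 + m - A*m (Y(A, m) = -1 - (A*m - m) = -1 - (-m + A*m) = -1 + (m - A*m) = -1 + m - A*m)
sqrt(37381 + Y(M(11, -5), 26)) = sqrt(37381 + (-1 + 26 - 1*(-5*11)*26)) = sqrt(37381 + (-1 + 26 - 1*(-55)*26)) = sqrt(37381 + (-1 + 26 + 1430)) = sqrt(37381 + 1455) = sqrt(38836) = 2*sqrt(9709)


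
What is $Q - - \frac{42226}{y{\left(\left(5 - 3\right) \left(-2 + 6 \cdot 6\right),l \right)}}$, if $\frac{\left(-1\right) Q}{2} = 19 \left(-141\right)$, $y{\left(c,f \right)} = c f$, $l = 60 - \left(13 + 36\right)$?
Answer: $\frac{2025005}{374} \approx 5414.5$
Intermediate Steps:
$l = 11$ ($l = 60 - 49 = 11$)
$Q = 5358$ ($Q = - 2 \cdot 19 \left(-141\right) = \left(-2\right) \left(-2679\right) = 5358$)
$Q - - \frac{42226}{y{\left(\left(5 - 3\right) \left(-2 + 6 \cdot 6\right),l \right)}} = 5358 - - \frac{42226}{\left(5 - 3\right) \left(-2 + 6 \cdot 6\right) 11} = 5358 - - \frac{42226}{2 \left(-2 + 36\right) 11} = 5358 - - \frac{42226}{2 \cdot 34 \cdot 11} = 5358 - - \frac{42226}{68 \cdot 11} = 5358 - - \frac{42226}{748} = 5358 - \left(-42226\right) \frac{1}{748} = 5358 - - \frac{21113}{374} = 5358 + \frac{21113}{374} = \frac{2025005}{374}$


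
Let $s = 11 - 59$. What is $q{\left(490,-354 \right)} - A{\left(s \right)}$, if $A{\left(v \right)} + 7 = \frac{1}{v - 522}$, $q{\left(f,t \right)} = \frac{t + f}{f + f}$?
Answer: $\frac{39887}{5586} \approx 7.1405$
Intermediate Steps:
$s = -48$ ($s = 11 - 59 = -48$)
$q{\left(f,t \right)} = \frac{f + t}{2 f}$
$A{\left(v \right)} = -7 + \frac{1}{-522 + v}$ ($A{\left(v \right)} = -7 + \frac{1}{v - 522} = -7 + \frac{1}{-522 + v}$)
$q{\left(490,-354 \right)} - A{\left(s \right)} = \frac{490 - 354}{2 \cdot 490} - \frac{3655 - -336}{-522 - 48} = \frac{1}{2} \cdot \frac{1}{490} \cdot 136 - \frac{3655 + 336}{-570} = \frac{34}{245} - \left(- \frac{1}{570}\right) 3991 = \frac{34}{245} - - \frac{3991}{570} = \frac{34}{245} + \frac{3991}{570} = \frac{39887}{5586}$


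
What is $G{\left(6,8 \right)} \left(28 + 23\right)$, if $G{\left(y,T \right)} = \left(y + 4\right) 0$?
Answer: $0$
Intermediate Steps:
$G{\left(y,T \right)} = 0$ ($G{\left(y,T \right)} = \left(4 + y\right) 0 = 0$)
$G{\left(6,8 \right)} \left(28 + 23\right) = 0 \left(28 + 23\right) = 0 \cdot 51 = 0$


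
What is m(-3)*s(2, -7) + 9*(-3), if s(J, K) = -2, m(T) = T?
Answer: -21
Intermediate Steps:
m(-3)*s(2, -7) + 9*(-3) = -3*(-2) + 9*(-3) = 6 - 27 = -21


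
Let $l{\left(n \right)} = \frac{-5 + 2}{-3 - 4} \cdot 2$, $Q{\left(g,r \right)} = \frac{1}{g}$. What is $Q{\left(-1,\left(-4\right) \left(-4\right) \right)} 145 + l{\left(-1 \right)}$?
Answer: $- \frac{1009}{7} \approx -144.14$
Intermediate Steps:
$l{\left(n \right)} = \frac{6}{7}$ ($l{\left(n \right)} = - \frac{3}{-7} \cdot 2 = \left(-3\right) \left(- \frac{1}{7}\right) 2 = \frac{3}{7} \cdot 2 = \frac{6}{7}$)
$Q{\left(-1,\left(-4\right) \left(-4\right) \right)} 145 + l{\left(-1 \right)} = \frac{1}{-1} \cdot 145 + \frac{6}{7} = \left(-1\right) 145 + \frac{6}{7} = -145 + \frac{6}{7} = - \frac{1009}{7}$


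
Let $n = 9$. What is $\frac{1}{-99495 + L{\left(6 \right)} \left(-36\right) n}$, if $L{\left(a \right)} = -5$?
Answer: $- \frac{1}{97875} \approx -1.0217 \cdot 10^{-5}$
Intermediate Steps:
$\frac{1}{-99495 + L{\left(6 \right)} \left(-36\right) n} = \frac{1}{-99495 + \left(-5\right) \left(-36\right) 9} = \frac{1}{-99495 + 180 \cdot 9} = \frac{1}{-99495 + 1620} = \frac{1}{-97875} = - \frac{1}{97875}$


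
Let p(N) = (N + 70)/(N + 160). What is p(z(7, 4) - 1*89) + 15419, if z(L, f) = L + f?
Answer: 632175/41 ≈ 15419.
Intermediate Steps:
p(N) = (70 + N)/(160 + N)
p(z(7, 4) - 1*89) + 15419 = (70 + ((7 + 4) - 1*89))/(160 + ((7 + 4) - 1*89)) + 15419 = (70 + (11 - 89))/(160 + (11 - 89)) + 15419 = (70 - 78)/(160 - 78) + 15419 = -8/82 + 15419 = (1/82)*(-8) + 15419 = -4/41 + 15419 = 632175/41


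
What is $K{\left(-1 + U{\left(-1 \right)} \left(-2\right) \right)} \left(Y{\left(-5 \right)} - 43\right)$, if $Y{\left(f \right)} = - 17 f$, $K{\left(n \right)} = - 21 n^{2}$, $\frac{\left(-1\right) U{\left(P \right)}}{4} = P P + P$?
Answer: $-882$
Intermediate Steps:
$U{\left(P \right)} = - 4 P - 4 P^{2}$ ($U{\left(P \right)} = - 4 \left(P P + P\right) = - 4 \left(P^{2} + P\right) = - 4 \left(P + P^{2}\right) = - 4 P - 4 P^{2}$)
$K{\left(-1 + U{\left(-1 \right)} \left(-2\right) \right)} \left(Y{\left(-5 \right)} - 43\right) = - 21 \left(-1 + \left(-4\right) \left(-1\right) \left(1 - 1\right) \left(-2\right)\right)^{2} \left(\left(-17\right) \left(-5\right) - 43\right) = - 21 \left(-1 + \left(-4\right) \left(-1\right) 0 \left(-2\right)\right)^{2} \left(85 - 43\right) = - 21 \left(-1 + 0 \left(-2\right)\right)^{2} \cdot 42 = - 21 \left(-1 + 0\right)^{2} \cdot 42 = - 21 \left(-1\right)^{2} \cdot 42 = \left(-21\right) 1 \cdot 42 = \left(-21\right) 42 = -882$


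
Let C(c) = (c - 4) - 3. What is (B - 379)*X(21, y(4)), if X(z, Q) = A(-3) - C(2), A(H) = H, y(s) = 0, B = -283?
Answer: -1324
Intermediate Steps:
C(c) = -7 + c (C(c) = (-4 + c) - 3 = -7 + c)
X(z, Q) = 2 (X(z, Q) = -3 - (-7 + 2) = -3 - 1*(-5) = -3 + 5 = 2)
(B - 379)*X(21, y(4)) = (-283 - 379)*2 = -662*2 = -1324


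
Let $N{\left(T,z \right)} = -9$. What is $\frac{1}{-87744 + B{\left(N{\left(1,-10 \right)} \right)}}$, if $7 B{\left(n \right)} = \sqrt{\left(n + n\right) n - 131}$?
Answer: $- \frac{4299456}{377251467233} - \frac{7 \sqrt{31}}{377251467233} \approx -1.1397 \cdot 10^{-5}$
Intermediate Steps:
$B{\left(n \right)} = \frac{\sqrt{-131 + 2 n^{2}}}{7}$ ($B{\left(n \right)} = \frac{\sqrt{\left(n + n\right) n - 131}}{7} = \frac{\sqrt{2 n n - 131}}{7} = \frac{\sqrt{2 n^{2} - 131}}{7} = \frac{\sqrt{-131 + 2 n^{2}}}{7}$)
$\frac{1}{-87744 + B{\left(N{\left(1,-10 \right)} \right)}} = \frac{1}{-87744 + \frac{\sqrt{-131 + 2 \left(-9\right)^{2}}}{7}} = \frac{1}{-87744 + \frac{\sqrt{-131 + 2 \cdot 81}}{7}} = \frac{1}{-87744 + \frac{\sqrt{-131 + 162}}{7}} = \frac{1}{-87744 + \frac{\sqrt{31}}{7}}$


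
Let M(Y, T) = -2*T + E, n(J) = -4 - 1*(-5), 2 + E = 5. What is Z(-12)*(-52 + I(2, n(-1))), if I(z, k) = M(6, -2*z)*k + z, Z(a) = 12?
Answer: -468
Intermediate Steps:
E = 3 (E = -2 + 5 = 3)
n(J) = 1 (n(J) = -4 + 5 = 1)
M(Y, T) = 3 - 2*T (M(Y, T) = -2*T + 3 = 3 - 2*T)
I(z, k) = z + k*(3 + 4*z) (I(z, k) = (3 - (-4)*z)*k + z = (3 + 4*z)*k + z = k*(3 + 4*z) + z = z + k*(3 + 4*z))
Z(-12)*(-52 + I(2, n(-1))) = 12*(-52 + (2 + 1*(3 + 4*2))) = 12*(-52 + (2 + 1*(3 + 8))) = 12*(-52 + (2 + 1*11)) = 12*(-52 + (2 + 11)) = 12*(-52 + 13) = 12*(-39) = -468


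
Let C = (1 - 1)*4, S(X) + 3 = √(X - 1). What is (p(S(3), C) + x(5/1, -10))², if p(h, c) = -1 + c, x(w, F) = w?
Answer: 16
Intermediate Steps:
S(X) = -3 + √(-1 + X) (S(X) = -3 + √(X - 1) = -3 + √(-1 + X))
C = 0 (C = 0*4 = 0)
(p(S(3), C) + x(5/1, -10))² = ((-1 + 0) + 5/1)² = (-1 + 5*1)² = (-1 + 5)² = 4² = 16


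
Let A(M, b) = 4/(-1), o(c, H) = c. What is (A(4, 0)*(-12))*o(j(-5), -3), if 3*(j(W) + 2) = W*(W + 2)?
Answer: 144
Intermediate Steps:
j(W) = -2 + W*(2 + W)/3 (j(W) = -2 + (W*(W + 2))/3 = -2 + (W*(2 + W))/3 = -2 + W*(2 + W)/3)
A(M, b) = -4 (A(M, b) = 4*(-1) = -4)
(A(4, 0)*(-12))*o(j(-5), -3) = (-4*(-12))*(-2 + (⅓)*(-5)² + (⅔)*(-5)) = 48*(-2 + (⅓)*25 - 10/3) = 48*(-2 + 25/3 - 10/3) = 48*3 = 144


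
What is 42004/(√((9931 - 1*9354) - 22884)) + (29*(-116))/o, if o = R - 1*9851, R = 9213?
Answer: 58/11 - 42004*I*√22307/22307 ≈ 5.2727 - 281.24*I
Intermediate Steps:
o = -638 (o = 9213 - 1*9851 = 9213 - 9851 = -638)
42004/(√((9931 - 1*9354) - 22884)) + (29*(-116))/o = 42004/(√((9931 - 1*9354) - 22884)) + (29*(-116))/(-638) = 42004/(√((9931 - 9354) - 22884)) - 3364*(-1/638) = 42004/(√(577 - 22884)) + 58/11 = 42004/(√(-22307)) + 58/11 = 42004/((I*√22307)) + 58/11 = 42004*(-I*√22307/22307) + 58/11 = -42004*I*√22307/22307 + 58/11 = 58/11 - 42004*I*√22307/22307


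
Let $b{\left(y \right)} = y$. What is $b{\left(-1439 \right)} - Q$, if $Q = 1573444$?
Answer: $-1574883$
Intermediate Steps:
$b{\left(-1439 \right)} - Q = -1439 - 1573444 = -1574883$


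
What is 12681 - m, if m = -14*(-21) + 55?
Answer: 12332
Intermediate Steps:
m = 349 (m = 294 + 55 = 349)
12681 - m = 12681 - 1*349 = 12681 - 349 = 12332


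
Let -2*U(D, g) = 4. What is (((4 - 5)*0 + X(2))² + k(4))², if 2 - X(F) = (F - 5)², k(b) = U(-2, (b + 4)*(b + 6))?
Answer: 2209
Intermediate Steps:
U(D, g) = -2 (U(D, g) = -½*4 = -2)
k(b) = -2
X(F) = 2 - (-5 + F)² (X(F) = 2 - (F - 5)² = 2 - (-5 + F)²)
(((4 - 5)*0 + X(2))² + k(4))² = (((4 - 5)*0 + (2 - (-5 + 2)²))² - 2)² = ((-1*0 + (2 - 1*(-3)²))² - 2)² = ((0 + (2 - 1*9))² - 2)² = ((0 + (2 - 9))² - 2)² = ((0 - 7)² - 2)² = ((-7)² - 2)² = (49 - 2)² = 47² = 2209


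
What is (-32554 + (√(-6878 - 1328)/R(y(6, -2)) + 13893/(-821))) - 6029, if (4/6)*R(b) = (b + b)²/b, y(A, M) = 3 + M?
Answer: -31690536/821 + I*√8206/6 ≈ -38600.0 + 15.098*I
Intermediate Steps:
R(b) = 6*b (R(b) = 3*((b + b)²/b)/2 = 3*((2*b)²/b)/2 = 3*((4*b²)/b)/2 = 3*(4*b)/2 = 6*b)
(-32554 + (√(-6878 - 1328)/R(y(6, -2)) + 13893/(-821))) - 6029 = (-32554 + (√(-6878 - 1328)/((6*(3 - 2))) + 13893/(-821))) - 6029 = (-32554 + (√(-8206)/((6*1)) + 13893*(-1/821))) - 6029 = (-32554 + ((I*√8206)/6 - 13893/821)) - 6029 = (-32554 + ((I*√8206)*(⅙) - 13893/821)) - 6029 = (-32554 + (I*√8206/6 - 13893/821)) - 6029 = (-32554 + (-13893/821 + I*√8206/6)) - 6029 = (-26740727/821 + I*√8206/6) - 6029 = -31690536/821 + I*√8206/6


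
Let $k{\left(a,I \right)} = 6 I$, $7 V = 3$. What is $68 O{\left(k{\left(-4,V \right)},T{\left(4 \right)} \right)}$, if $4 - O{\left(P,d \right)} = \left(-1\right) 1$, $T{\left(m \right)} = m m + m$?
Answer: $340$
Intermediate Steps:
$V = \frac{3}{7}$ ($V = \frac{1}{7} \cdot 3 = \frac{3}{7} \approx 0.42857$)
$T{\left(m \right)} = m + m^{2}$ ($T{\left(m \right)} = m^{2} + m = m + m^{2}$)
$O{\left(P,d \right)} = 5$ ($O{\left(P,d \right)} = 4 - \left(-1\right) 1 = 4 - -1 = 4 + 1 = 5$)
$68 O{\left(k{\left(-4,V \right)},T{\left(4 \right)} \right)} = 68 \cdot 5 = 340$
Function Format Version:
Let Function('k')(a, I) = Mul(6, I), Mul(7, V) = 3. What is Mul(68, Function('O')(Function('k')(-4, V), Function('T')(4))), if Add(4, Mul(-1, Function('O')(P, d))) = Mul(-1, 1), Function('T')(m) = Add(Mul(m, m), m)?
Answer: 340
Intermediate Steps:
V = Rational(3, 7) (V = Mul(Rational(1, 7), 3) = Rational(3, 7) ≈ 0.42857)
Function('T')(m) = Add(m, Pow(m, 2)) (Function('T')(m) = Add(Pow(m, 2), m) = Add(m, Pow(m, 2)))
Function('O')(P, d) = 5 (Function('O')(P, d) = Add(4, Mul(-1, Mul(-1, 1))) = Add(4, Mul(-1, -1)) = Add(4, 1) = 5)
Mul(68, Function('O')(Function('k')(-4, V), Function('T')(4))) = Mul(68, 5) = 340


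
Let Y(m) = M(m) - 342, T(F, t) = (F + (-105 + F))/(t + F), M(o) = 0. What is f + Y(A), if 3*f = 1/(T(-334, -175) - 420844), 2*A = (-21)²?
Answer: -219778252907/642626469 ≈ -342.00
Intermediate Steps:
T(F, t) = (-105 + 2*F)/(F + t)
A = 441/2 (A = (½)*(-21)² = (½)*441 = 441/2 ≈ 220.50)
f = -509/642626469 (f = 1/(3*((-105 + 2*(-334))/(-334 - 175) - 420844)) = 1/(3*((-105 - 668)/(-509) - 420844)) = 1/(3*(-1/509*(-773) - 420844)) = 1/(3*(773/509 - 420844)) = 1/(3*(-214208823/509)) = (⅓)*(-509/214208823) = -509/642626469 ≈ -7.9206e-7)
Y(m) = -342 (Y(m) = 0 - 342 = -342)
f + Y(A) = -509/642626469 - 342 = -219778252907/642626469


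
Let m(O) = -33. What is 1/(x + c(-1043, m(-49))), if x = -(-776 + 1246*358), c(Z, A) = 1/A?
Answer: -33/14694637 ≈ -2.2457e-6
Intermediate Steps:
x = -445292 (x = -(-776 + 446068) = -1*445292 = -445292)
1/(x + c(-1043, m(-49))) = 1/(-445292 + 1/(-33)) = 1/(-445292 - 1/33) = 1/(-14694637/33) = -33/14694637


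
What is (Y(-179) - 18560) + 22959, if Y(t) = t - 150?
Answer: 4070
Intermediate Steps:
Y(t) = -150 + t
(Y(-179) - 18560) + 22959 = ((-150 - 179) - 18560) + 22959 = (-329 - 18560) + 22959 = -18889 + 22959 = 4070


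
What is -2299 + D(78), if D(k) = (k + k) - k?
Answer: -2221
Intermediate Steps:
D(k) = k (D(k) = 2*k - k = k)
-2299 + D(78) = -2299 + 78 = -2221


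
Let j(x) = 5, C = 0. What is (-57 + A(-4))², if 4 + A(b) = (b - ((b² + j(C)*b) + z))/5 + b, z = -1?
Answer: 104976/25 ≈ 4199.0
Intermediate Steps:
A(b) = -19/5 - b²/5 + b/5 (A(b) = -4 + ((b - ((b² + 5*b) - 1))/5 + b) = -4 + ((b - (-1 + b² + 5*b))/5 + b) = -4 + ((b + (1 - b² - 5*b))/5 + b) = -4 + ((1 - b² - 4*b)/5 + b) = -4 + ((⅕ - 4*b/5 - b²/5) + b) = -4 + (⅕ - b²/5 + b/5) = -19/5 - b²/5 + b/5)
(-57 + A(-4))² = (-57 + (-19/5 - ⅕*(-4)² + (⅕)*(-4)))² = (-57 + (-19/5 - ⅕*16 - ⅘))² = (-57 + (-19/5 - 16/5 - ⅘))² = (-57 - 39/5)² = (-324/5)² = 104976/25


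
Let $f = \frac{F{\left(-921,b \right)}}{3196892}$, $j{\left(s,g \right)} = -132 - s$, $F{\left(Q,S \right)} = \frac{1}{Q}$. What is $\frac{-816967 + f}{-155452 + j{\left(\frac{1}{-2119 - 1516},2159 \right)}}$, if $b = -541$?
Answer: $\frac{8743725692837292575}{1665163728509193348} \approx 5.251$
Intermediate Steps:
$f = - \frac{1}{2944337532}$ ($f = \frac{1}{\left(-921\right) 3196892} = \left(- \frac{1}{921}\right) \frac{1}{3196892} = - \frac{1}{2944337532} \approx -3.3963 \cdot 10^{-10}$)
$\frac{-816967 + f}{-155452 + j{\left(\frac{1}{-2119 - 1516},2159 \right)}} = \frac{-816967 - \frac{1}{2944337532}}{-155452 - \left(132 + \frac{1}{-2119 - 1516}\right)} = - \frac{2405426600505445}{2944337532 \left(-155452 - \frac{479819}{3635}\right)} = - \frac{2405426600505445}{2944337532 \left(- \frac{565547839}{3635}\right)} = \left(- \frac{2405426600505445}{2944337532}\right) \left(- \frac{3635}{565547839}\right) = \frac{8743725692837292575}{1665163728509193348}$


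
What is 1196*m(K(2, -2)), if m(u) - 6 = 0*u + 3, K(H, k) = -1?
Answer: 10764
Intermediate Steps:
m(u) = 9 (m(u) = 6 + (0*u + 3) = 6 + (0 + 3) = 6 + 3 = 9)
1196*m(K(2, -2)) = 1196*9 = 10764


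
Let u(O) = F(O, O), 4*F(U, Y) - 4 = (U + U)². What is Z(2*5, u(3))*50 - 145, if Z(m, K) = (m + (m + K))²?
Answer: 44855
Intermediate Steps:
F(U, Y) = 1 + U² (F(U, Y) = 1 + (U + U)²/4 = 1 + (2*U)²/4 = 1 + (4*U²)/4 = 1 + U²)
u(O) = 1 + O²
Z(m, K) = (K + 2*m)² (Z(m, K) = (m + (K + m))² = (K + 2*m)²)
Z(2*5, u(3))*50 - 145 = ((1 + 3²) + 2*(2*5))²*50 - 145 = ((1 + 9) + 2*10)²*50 - 145 = (10 + 20)²*50 - 145 = 30²*50 - 145 = 900*50 - 145 = 45000 - 145 = 44855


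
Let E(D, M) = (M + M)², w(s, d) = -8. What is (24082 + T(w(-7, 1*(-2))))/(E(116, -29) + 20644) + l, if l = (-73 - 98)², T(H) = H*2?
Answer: 351020997/12004 ≈ 29242.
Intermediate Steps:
E(D, M) = 4*M² (E(D, M) = (2*M)² = 4*M²)
T(H) = 2*H
l = 29241 (l = (-171)² = 29241)
(24082 + T(w(-7, 1*(-2))))/(E(116, -29) + 20644) + l = (24082 + 2*(-8))/(4*(-29)² + 20644) + 29241 = (24082 - 16)/(4*841 + 20644) + 29241 = 24066/(3364 + 20644) + 29241 = 24066/24008 + 29241 = 24066*(1/24008) + 29241 = 12033/12004 + 29241 = 351020997/12004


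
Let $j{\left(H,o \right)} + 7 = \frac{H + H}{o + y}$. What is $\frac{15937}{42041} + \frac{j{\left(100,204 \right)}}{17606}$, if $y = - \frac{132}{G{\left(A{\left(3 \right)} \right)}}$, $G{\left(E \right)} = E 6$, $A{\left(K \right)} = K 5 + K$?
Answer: $\frac{20464382007}{54032690758} \approx 0.37874$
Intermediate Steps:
$A{\left(K \right)} = 6 K$ ($A{\left(K \right)} = 5 K + K = 6 K$)
$G{\left(E \right)} = 6 E$
$y = - \frac{11}{9}$ ($y = - \frac{132}{6 \cdot 6 \cdot 3} = - \frac{132}{6 \cdot 18} = - \frac{132}{108} = \left(-132\right) \frac{1}{108} = - \frac{11}{9} \approx -1.2222$)
$j{\left(H,o \right)} = -7 + \frac{2 H}{- \frac{11}{9} + o}$ ($j{\left(H,o \right)} = -7 + \frac{H + H}{o - \frac{11}{9}} = -7 + \frac{2 H}{- \frac{11}{9} + o}$)
$\frac{15937}{42041} + \frac{j{\left(100,204 \right)}}{17606} = \frac{15937}{42041} + \frac{\frac{1}{-11 + 9 \cdot 204} \left(77 - 12852 + 18 \cdot 100\right)}{17606} = 15937 \cdot \frac{1}{42041} + \frac{77 - 12852 + 1800}{-11 + 1836} \cdot \frac{1}{17606} = \frac{15937}{42041} + \frac{1}{1825} \left(-10975\right) \frac{1}{17606} = \frac{15937}{42041} - \frac{439}{1285238} = \frac{20464382007}{54032690758}$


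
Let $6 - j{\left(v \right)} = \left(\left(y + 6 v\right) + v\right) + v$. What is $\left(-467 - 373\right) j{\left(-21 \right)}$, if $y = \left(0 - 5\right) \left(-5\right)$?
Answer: $-125160$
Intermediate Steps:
$y = 25$ ($y = \left(-5\right) \left(-5\right) = 25$)
$j{\left(v \right)} = -19 - 8 v$ ($j{\left(v \right)} = 6 - \left(\left(\left(25 + 6 v\right) + v\right) + v\right) = 6 - \left(\left(25 + 7 v\right) + v\right) = 6 - \left(25 + 8 v\right) = -19 - 8 v$)
$\left(-467 - 373\right) j{\left(-21 \right)} = \left(-467 - 373\right) \left(-19 - -168\right) = - 840 \left(-19 + 168\right) = \left(-840\right) 149 = -125160$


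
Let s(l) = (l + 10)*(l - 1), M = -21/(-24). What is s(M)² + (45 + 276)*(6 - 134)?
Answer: -168288879/4096 ≈ -41086.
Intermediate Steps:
M = 7/8 (M = -21*(-1/24) = 7/8 ≈ 0.87500)
s(l) = (-1 + l)*(10 + l) (s(l) = (10 + l)*(-1 + l) = (-1 + l)*(10 + l))
s(M)² + (45 + 276)*(6 - 134) = (-10 + (7/8)² + 9*(7/8))² + (45 + 276)*(6 - 134) = (-10 + 49/64 + 63/8)² + 321*(-128) = (-87/64)² - 41088 = 7569/4096 - 41088 = -168288879/4096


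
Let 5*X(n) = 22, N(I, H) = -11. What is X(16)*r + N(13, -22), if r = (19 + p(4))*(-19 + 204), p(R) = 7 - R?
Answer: 17897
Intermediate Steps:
X(n) = 22/5 (X(n) = (⅕)*22 = 22/5)
r = 4070 (r = (19 + (7 - 1*4))*(-19 + 204) = (19 + (7 - 4))*185 = (19 + 3)*185 = 22*185 = 4070)
X(16)*r + N(13, -22) = (22/5)*4070 - 11 = 17908 - 11 = 17897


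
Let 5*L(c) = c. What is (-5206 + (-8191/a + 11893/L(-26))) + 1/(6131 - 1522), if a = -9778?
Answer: -2194744404480/292934213 ≈ -7492.3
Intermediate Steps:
L(c) = c/5
(-5206 + (-8191/a + 11893/L(-26))) + 1/(6131 - 1522) = (-5206 + (-8191/(-9778) + 11893/(((⅕)*(-26))))) + 1/(6131 - 1522) = (-5206 + (-8191*(-1/9778) + 11893/(-26/5))) + 1/4609 = (-5206 + (8191/9778 + 11893*(-5/26))) + 1/4609 = (-5206 + (8191/9778 - 59465/26)) + 1/4609 = (-5206 - 145308951/63557) + 1/4609 = -476186693/63557 + 1/4609 = -2194744404480/292934213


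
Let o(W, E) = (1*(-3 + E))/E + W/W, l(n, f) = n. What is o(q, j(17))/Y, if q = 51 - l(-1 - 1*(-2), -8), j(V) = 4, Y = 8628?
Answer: 5/34512 ≈ 0.00014488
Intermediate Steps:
q = 50 (q = 51 - (-1 - 1*(-2)) = 51 - (-1 + 2) = 51 - 1*1 = 51 - 1 = 50)
o(W, E) = 1 + (-3 + E)/E (o(W, E) = (-3 + E)/E + 1 = 1 + (-3 + E)/E)
o(q, j(17))/Y = (2 - 3/4)/8628 = (2 - 3*1/4)*(1/8628) = (2 - 3/4)*(1/8628) = (5/4)*(1/8628) = 5/34512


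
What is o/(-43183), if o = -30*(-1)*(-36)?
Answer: 1080/43183 ≈ 0.025010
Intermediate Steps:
o = -1080 (o = 30*(-36) = -1080)
o/(-43183) = -1080/(-43183) = -1080*(-1/43183) = 1080/43183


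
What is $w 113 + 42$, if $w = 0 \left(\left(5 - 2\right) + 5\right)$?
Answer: $42$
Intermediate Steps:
$w = 0$ ($w = 0 \left(\left(5 - 2\right) + 5\right) = 0 \left(3 + 5\right) = 0 \cdot 8 = 0$)
$w 113 + 42 = 0 \cdot 113 + 42 = 0 + 42 = 42$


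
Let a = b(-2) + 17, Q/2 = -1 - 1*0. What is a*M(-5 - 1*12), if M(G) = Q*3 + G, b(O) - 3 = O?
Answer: -414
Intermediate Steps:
b(O) = 3 + O
Q = -2 (Q = 2*(-1 - 1*0) = 2*(-1 + 0) = 2*(-1) = -2)
a = 18 (a = (3 - 2) + 17 = 1 + 17 = 18)
M(G) = -6 + G (M(G) = -2*3 + G = -6 + G)
a*M(-5 - 1*12) = 18*(-6 + (-5 - 1*12)) = 18*(-6 + (-5 - 12)) = 18*(-6 - 17) = 18*(-23) = -414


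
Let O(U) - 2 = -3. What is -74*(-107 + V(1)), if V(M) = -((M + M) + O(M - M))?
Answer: 7992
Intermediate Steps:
O(U) = -1 (O(U) = 2 - 3 = -1)
V(M) = 1 - 2*M (V(M) = -((M + M) - 1) = -(2*M - 1) = -(-1 + 2*M) = 1 - 2*M)
-74*(-107 + V(1)) = -74*(-107 + (1 - 2*1)) = -74*(-107 + (1 - 2)) = -74*(-107 - 1) = -74*(-108) = 7992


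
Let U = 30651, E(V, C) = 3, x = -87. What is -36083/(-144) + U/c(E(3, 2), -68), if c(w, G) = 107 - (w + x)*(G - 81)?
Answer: 443340203/1786896 ≈ 248.11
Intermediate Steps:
c(w, G) = 107 - (-87 + w)*(-81 + G) (c(w, G) = 107 - (w - 87)*(G - 81) = 107 - (-87 + w)*(-81 + G))
-36083/(-144) + U/c(E(3, 2), -68) = -36083/(-144) + 30651/(-6940 + 81*3 + 87*(-68) - 1*(-68)*3) = -36083*(-1/144) + 30651/(-6940 + 243 - 5916 + 204) = 36083/144 + 30651/(-12409) = 36083/144 + 30651*(-1/12409) = 36083/144 - 30651/12409 = 443340203/1786896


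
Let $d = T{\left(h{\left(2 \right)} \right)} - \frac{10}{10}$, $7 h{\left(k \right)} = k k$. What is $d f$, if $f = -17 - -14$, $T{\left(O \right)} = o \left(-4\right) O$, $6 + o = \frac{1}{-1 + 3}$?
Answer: $- \frac{243}{7} \approx -34.714$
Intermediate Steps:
$o = - \frac{11}{2}$ ($o = -6 + \frac{1}{-1 + 3} = -6 + \frac{1}{2} = - \frac{11}{2} \approx -5.5$)
$h{\left(k \right)} = \frac{k^{2}}{7}$ ($h{\left(k \right)} = \frac{k k}{7} = \frac{k^{2}}{7}$)
$T{\left(O \right)} = 22 O$ ($T{\left(O \right)} = \left(- \frac{11}{2}\right) \left(-4\right) O = 22 O$)
$d = \frac{81}{7}$ ($d = 22 \frac{2^{2}}{7} - \frac{10}{10} = 22 \cdot \frac{1}{7} \cdot 4 - 10 \cdot \frac{1}{10} = 22 \cdot \frac{4}{7} - 1 = \frac{88}{7} - 1 = \frac{81}{7} \approx 11.571$)
$f = -3$ ($f = -17 + 14 = -3$)
$d f = \frac{81}{7} \left(-3\right) = - \frac{243}{7}$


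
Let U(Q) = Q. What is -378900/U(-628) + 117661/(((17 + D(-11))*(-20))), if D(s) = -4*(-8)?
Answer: 74357723/153860 ≈ 483.28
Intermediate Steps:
D(s) = 32
-378900/U(-628) + 117661/(((17 + D(-11))*(-20))) = -378900/(-628) + 117661/(((17 + 32)*(-20))) = -378900*(-1/628) + 117661/((49*(-20))) = 94725/157 + 117661/(-980) = 94725/157 + 117661*(-1/980) = 94725/157 - 117661/980 = 74357723/153860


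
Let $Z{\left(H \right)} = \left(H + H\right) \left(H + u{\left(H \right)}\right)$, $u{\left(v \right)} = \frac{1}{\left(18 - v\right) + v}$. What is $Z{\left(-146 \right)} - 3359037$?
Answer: $- \frac{29847791}{9} \approx -3.3164 \cdot 10^{6}$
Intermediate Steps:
$u{\left(v \right)} = \frac{1}{18}$
$Z{\left(H \right)} = 2 H \left(\frac{1}{18} + H\right)$ ($Z{\left(H \right)} = \left(H + H\right) \left(H + \frac{1}{18}\right) = 2 H \left(\frac{1}{18} + H\right)$)
$Z{\left(-146 \right)} - 3359037 = \frac{1}{9} \left(-146\right) \left(1 + 18 \left(-146\right)\right) - 3359037 = \frac{1}{9} \left(-146\right) \left(1 - 2628\right) - 3359037 = \frac{1}{9} \left(-146\right) \left(-2627\right) - 3359037 = \frac{383542}{9} - 3359037 = - \frac{29847791}{9}$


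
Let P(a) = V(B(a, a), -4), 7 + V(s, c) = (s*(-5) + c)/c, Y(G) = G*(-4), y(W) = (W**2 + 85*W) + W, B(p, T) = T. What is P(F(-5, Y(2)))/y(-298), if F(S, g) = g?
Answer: -2/7897 ≈ -0.00025326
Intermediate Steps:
y(W) = W**2 + 86*W
Y(G) = -4*G
V(s, c) = -7 + (c - 5*s)/c (V(s, c) = -7 + (s*(-5) + c)/c = -7 + (-5*s + c)/c = -7 + (c - 5*s)/c)
P(a) = -6 + 5*a/4 (P(a) = -6 - 5*a/(-4) = -6 - 5*a*(-1/4) = -6 + 5*a/4)
P(F(-5, Y(2)))/y(-298) = (-6 + 5*(-4*2)/4)/((-298*(86 - 298))) = (-6 + (5/4)*(-8))/((-298*(-212))) = (-6 - 10)/63176 = -16*1/63176 = -2/7897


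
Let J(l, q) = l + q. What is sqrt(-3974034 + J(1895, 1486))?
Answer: I*sqrt(3970653) ≈ 1992.7*I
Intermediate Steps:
sqrt(-3974034 + J(1895, 1486)) = sqrt(-3974034 + (1895 + 1486)) = sqrt(-3974034 + 3381) = sqrt(-3970653) = I*sqrt(3970653)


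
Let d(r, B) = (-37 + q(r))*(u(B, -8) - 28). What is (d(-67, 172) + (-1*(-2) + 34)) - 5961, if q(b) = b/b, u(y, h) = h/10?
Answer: -24441/5 ≈ -4888.2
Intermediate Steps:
u(y, h) = h/10 (u(y, h) = h*(⅒) = h/10)
q(b) = 1
d(r, B) = 5184/5 (d(r, B) = (-37 + 1)*((⅒)*(-8) - 28) = -36*(-⅘ - 28) = -36*(-144/5) = 5184/5)
(d(-67, 172) + (-1*(-2) + 34)) - 5961 = (5184/5 + (-1*(-2) + 34)) - 5961 = (5184/5 + (2 + 34)) - 5961 = (5184/5 + 36) - 5961 = 5364/5 - 5961 = -24441/5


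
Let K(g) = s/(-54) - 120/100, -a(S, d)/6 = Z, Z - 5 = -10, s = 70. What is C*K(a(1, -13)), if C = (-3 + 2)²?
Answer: -337/135 ≈ -2.4963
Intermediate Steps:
C = 1 (C = (-1)² = 1)
Z = -5 (Z = 5 - 10 = -5)
a(S, d) = 30 (a(S, d) = -6*(-5) = 30)
K(g) = -337/135 (K(g) = 70/(-54) - 120/100 = 70*(-1/54) - 120*1/100 = -35/27 - 6/5 = -337/135)
C*K(a(1, -13)) = 1*(-337/135) = -337/135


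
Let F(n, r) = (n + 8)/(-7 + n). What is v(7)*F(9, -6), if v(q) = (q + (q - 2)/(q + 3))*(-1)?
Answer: -255/4 ≈ -63.750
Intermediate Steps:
F(n, r) = (8 + n)/(-7 + n)
v(q) = -q - (-2 + q)/(3 + q) (v(q) = (q + (-2 + q)/(3 + q))*(-1) = -q - (-2 + q)/(3 + q))
v(7)*F(9, -6) = ((2 - 1*7² - 4*7)/(3 + 7))*((8 + 9)/(-7 + 9)) = ((2 - 1*49 - 28)/10)*(17/2) = ((2 - 49 - 28)/10)*((½)*17) = ((⅒)*(-75))*(17/2) = -15/2*17/2 = -255/4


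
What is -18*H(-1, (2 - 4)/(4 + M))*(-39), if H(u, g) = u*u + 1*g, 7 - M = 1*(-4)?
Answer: 3042/5 ≈ 608.40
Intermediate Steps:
M = 11 (M = 7 - (-4) = 7 - 1*(-4) = 7 + 4 = 11)
H(u, g) = g + u² (H(u, g) = u² + g = g + u²)
-18*H(-1, (2 - 4)/(4 + M))*(-39) = -18*((2 - 4)/(4 + 11) + (-1)²)*(-39) = -18*(-2/15 + 1)*(-39) = -18*13/15*(-39) = -78/5*(-39) = 3042/5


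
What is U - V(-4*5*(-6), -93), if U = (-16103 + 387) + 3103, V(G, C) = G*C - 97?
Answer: -1356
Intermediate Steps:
V(G, C) = -97 + C*G (V(G, C) = C*G - 97 = -97 + C*G)
U = -12613 (U = -15716 + 3103 = -12613)
U - V(-4*5*(-6), -93) = -12613 - (-97 - 93*(-4*5)*(-6)) = -12613 - (-97 - (-1860)*(-6)) = -12613 - (-97 - 93*120) = -12613 - (-97 - 11160) = -12613 - 1*(-11257) = -12613 + 11257 = -1356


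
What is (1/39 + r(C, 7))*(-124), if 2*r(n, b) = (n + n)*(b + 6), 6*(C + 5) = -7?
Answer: 387562/39 ≈ 9937.5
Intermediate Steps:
C = -37/6 (C = -5 + (⅙)*(-7) = -5 - 7/6 = -37/6 ≈ -6.1667)
r(n, b) = n*(6 + b) (r(n, b) = ((n + n)*(b + 6))/2 = ((2*n)*(6 + b))/2 = (2*n*(6 + b))/2 = n*(6 + b))
(1/39 + r(C, 7))*(-124) = (1/39 - 37*(6 + 7)/6)*(-124) = (1/39 - 37/6*13)*(-124) = (1/39 - 481/6)*(-124) = -6251/78*(-124) = 387562/39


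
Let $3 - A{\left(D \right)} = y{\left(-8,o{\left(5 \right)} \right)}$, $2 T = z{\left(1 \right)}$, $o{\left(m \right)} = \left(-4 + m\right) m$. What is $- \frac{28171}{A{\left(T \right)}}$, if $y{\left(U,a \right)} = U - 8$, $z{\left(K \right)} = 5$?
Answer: $- \frac{28171}{19} \approx -1482.7$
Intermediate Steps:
$o{\left(m \right)} = m \left(-4 + m\right)$
$T = \frac{5}{2}$ ($T = \frac{1}{2} \cdot 5 = \frac{5}{2} \approx 2.5$)
$y{\left(U,a \right)} = -8 + U$
$A{\left(D \right)} = 19$ ($A{\left(D \right)} = 3 - \left(-8 - 8\right) = 3 - -16 = 3 + 16 = 19$)
$- \frac{28171}{A{\left(T \right)}} = - \frac{28171}{19}$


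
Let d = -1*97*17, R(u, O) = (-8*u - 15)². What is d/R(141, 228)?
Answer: -1649/1306449 ≈ -0.0012622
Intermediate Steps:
R(u, O) = (-15 - 8*u)²
d = -1649 (d = -97*17 = -1649)
d/R(141, 228) = -1649/(15 + 8*141)² = -1649/(15 + 1128)² = -1649/(1143²) = -1649/1306449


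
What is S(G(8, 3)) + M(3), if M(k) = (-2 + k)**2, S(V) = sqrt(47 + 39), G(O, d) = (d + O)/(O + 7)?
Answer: 1 + sqrt(86) ≈ 10.274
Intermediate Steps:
G(O, d) = (O + d)/(7 + O)
S(V) = sqrt(86)
S(G(8, 3)) + M(3) = sqrt(86) + (-2 + 3)**2 = sqrt(86) + 1**2 = sqrt(86) + 1 = 1 + sqrt(86)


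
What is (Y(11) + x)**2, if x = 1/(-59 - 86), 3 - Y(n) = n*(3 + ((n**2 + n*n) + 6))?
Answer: 159928807921/21025 ≈ 7.6066e+6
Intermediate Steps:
Y(n) = 3 - n*(9 + 2*n**2) (Y(n) = 3 - n*(3 + ((n**2 + n*n) + 6)) = 3 - n*(3 + ((n**2 + n**2) + 6)) = 3 - n*(3 + (2*n**2 + 6)) = 3 - n*(3 + (6 + 2*n**2)) = 3 - n*(9 + 2*n**2))
x = -1/145 (x = 1/(-145) = -1/145 ≈ -0.0068966)
(Y(11) + x)**2 = ((3 - 9*11 - 2*11**3) - 1/145)**2 = ((3 - 99 - 2*1331) - 1/145)**2 = ((3 - 99 - 2662) - 1/145)**2 = (-2758 - 1/145)**2 = (-399911/145)**2 = 159928807921/21025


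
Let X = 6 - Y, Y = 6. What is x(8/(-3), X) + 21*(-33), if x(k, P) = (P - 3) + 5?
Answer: -691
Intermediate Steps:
X = 0 (X = 6 - 1*6 = 6 - 6 = 0)
x(k, P) = 2 + P (x(k, P) = (-3 + P) + 5 = 2 + P)
x(8/(-3), X) + 21*(-33) = (2 + 0) + 21*(-33) = 2 - 693 = -691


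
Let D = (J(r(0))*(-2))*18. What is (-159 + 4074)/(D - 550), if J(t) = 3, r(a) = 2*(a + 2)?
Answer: -3915/658 ≈ -5.9498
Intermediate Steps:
r(a) = 4 + 2*a (r(a) = 2*(2 + a) = 4 + 2*a)
D = -108 (D = (3*(-2))*18 = -6*18 = -108)
(-159 + 4074)/(D - 550) = (-159 + 4074)/(-108 - 550) = 3915/(-658) = 3915*(-1/658) = -3915/658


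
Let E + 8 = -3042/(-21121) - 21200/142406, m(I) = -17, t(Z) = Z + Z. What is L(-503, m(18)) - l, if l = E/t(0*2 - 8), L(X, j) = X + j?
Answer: -6262153977869/12031028504 ≈ -520.50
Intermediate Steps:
t(Z) = 2*Z
E = -12038311578/1503878563 (E = -8 + (-3042/(-21121) - 21200/142406) = -8 + (-3042*(-1/21121) - 21200*1/142406) = -8 + (3042/21121 - 10600/71203) = -8 - 7283074/1503878563 = -12038311578/1503878563 ≈ -8.0048)
l = 6019155789/12031028504 (l = -12038311578*1/(2*(0*2 - 8))/1503878563 = -12038311578*1/(2*(0 - 8))/1503878563 = -12038311578/(1503878563*(2*(-8))) = -12038311578/1503878563/(-16) = -12038311578/1503878563*(-1/16) = 6019155789/12031028504 ≈ 0.50030)
L(-503, m(18)) - l = (-503 - 17) - 1*6019155789/12031028504 = -520 - 6019155789/12031028504 = -6262153977869/12031028504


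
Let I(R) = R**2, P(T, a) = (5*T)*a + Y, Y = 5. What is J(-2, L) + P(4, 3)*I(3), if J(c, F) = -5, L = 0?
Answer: 580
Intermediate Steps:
P(T, a) = 5 + 5*T*a (P(T, a) = (5*T)*a + 5 = 5*T*a + 5 = 5 + 5*T*a)
J(-2, L) + P(4, 3)*I(3) = -5 + (5 + 5*4*3)*3**2 = -5 + (5 + 60)*9 = -5 + 65*9 = -5 + 585 = 580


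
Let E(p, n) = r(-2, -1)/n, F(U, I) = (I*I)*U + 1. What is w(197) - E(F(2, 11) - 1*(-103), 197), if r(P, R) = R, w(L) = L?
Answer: 38810/197 ≈ 197.01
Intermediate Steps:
F(U, I) = 1 + U*I² (F(U, I) = I²*U + 1 = U*I² + 1 = 1 + U*I²)
E(p, n) = -1/n
w(197) - E(F(2, 11) - 1*(-103), 197) = 197 - (-1)/197 = 197 - 1*(-1/197) = 197 + 1/197 = 38810/197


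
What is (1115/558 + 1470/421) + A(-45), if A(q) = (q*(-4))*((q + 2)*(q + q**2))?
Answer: -3600164043925/234918 ≈ -1.5325e+7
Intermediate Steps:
A(q) = -4*q*(2 + q)*(q + q**2) (A(q) = (-4*q)*((2 + q)*(q + q**2)) = -4*q*(2 + q)*(q + q**2))
(1115/558 + 1470/421) + A(-45) = (1115/558 + 1470/421) + 4*(-45)**2*(-2 - 1*(-45)**2 - 3*(-45)) = (1115*(1/558) + 1470*(1/421)) + 4*2025*(-2 - 1*2025 + 135) = (1115/558 + 1470/421) + 4*2025*(-2 - 2025 + 135) = 1289675/234918 + 4*2025*(-1892) = 1289675/234918 - 15325200 = -3600164043925/234918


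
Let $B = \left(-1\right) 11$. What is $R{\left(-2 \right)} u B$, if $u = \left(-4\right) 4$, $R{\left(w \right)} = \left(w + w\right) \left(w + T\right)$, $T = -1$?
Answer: $2112$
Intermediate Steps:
$R{\left(w \right)} = 2 w \left(-1 + w\right)$ ($R{\left(w \right)} = \left(w + w\right) \left(w - 1\right) = 2 w \left(-1 + w\right)$)
$u = -16$
$B = -11$
$R{\left(-2 \right)} u B = 2 \left(-2\right) \left(-1 - 2\right) \left(-16\right) \left(-11\right) = 2 \left(-2\right) \left(-3\right) \left(-16\right) \left(-11\right) = 12 \left(-16\right) \left(-11\right) = \left(-192\right) \left(-11\right) = 2112$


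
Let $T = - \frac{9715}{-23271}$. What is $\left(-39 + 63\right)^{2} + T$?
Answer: $\frac{13413811}{23271} \approx 576.42$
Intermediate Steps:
$T = \frac{9715}{23271}$ ($T = \left(-9715\right) \left(- \frac{1}{23271}\right) = \frac{9715}{23271} \approx 0.41747$)
$\left(-39 + 63\right)^{2} + T = \left(-39 + 63\right)^{2} + \frac{9715}{23271} = 24^{2} + \frac{9715}{23271} = 576 + \frac{9715}{23271} = \frac{13413811}{23271}$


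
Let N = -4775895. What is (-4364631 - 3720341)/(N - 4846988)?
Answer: 8084972/9622883 ≈ 0.84018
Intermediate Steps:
(-4364631 - 3720341)/(N - 4846988) = (-4364631 - 3720341)/(-4775895 - 4846988) = -8084972/(-9622883) = -8084972*(-1/9622883) = 8084972/9622883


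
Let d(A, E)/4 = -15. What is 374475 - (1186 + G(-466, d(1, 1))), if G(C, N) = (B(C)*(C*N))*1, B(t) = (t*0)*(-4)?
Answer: 373289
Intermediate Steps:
d(A, E) = -60 (d(A, E) = 4*(-15) = -60)
B(t) = 0 (B(t) = 0*(-4) = 0)
G(C, N) = 0 (G(C, N) = (0*(C*N))*1 = 0*1 = 0)
374475 - (1186 + G(-466, d(1, 1))) = 374475 - (1186 + 0) = 374475 - 1*1186 = 374475 - 1186 = 373289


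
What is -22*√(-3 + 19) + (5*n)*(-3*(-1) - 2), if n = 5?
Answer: -63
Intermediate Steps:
-22*√(-3 + 19) + (5*n)*(-3*(-1) - 2) = -22*√(-3 + 19) + (5*5)*(-3*(-1) - 2) = -22*√16 + 25*(3 - 2) = -22*4 + 25*1 = -88 + 25 = -63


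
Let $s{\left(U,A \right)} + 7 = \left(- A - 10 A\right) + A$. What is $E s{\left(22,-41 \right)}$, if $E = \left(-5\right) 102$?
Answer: $-205530$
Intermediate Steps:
$E = -510$
$s{\left(U,A \right)} = -7 - 10 A$ ($s{\left(U,A \right)} = -7 + \left(\left(- A - 10 A\right) + A\right) = -7 + \left(- 11 A + A\right) = -7 - 10 A$)
$E s{\left(22,-41 \right)} = - 510 \left(-7 - -410\right) = - 510 \left(-7 + 410\right) = \left(-510\right) 403 = -205530$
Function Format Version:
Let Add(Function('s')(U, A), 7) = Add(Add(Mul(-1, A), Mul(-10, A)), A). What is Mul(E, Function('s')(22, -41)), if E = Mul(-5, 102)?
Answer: -205530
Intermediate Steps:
E = -510
Function('s')(U, A) = Add(-7, Mul(-10, A)) (Function('s')(U, A) = Add(-7, Add(Add(Mul(-1, A), Mul(-10, A)), A)) = Add(-7, Add(Mul(-11, A), A)) = Add(-7, Mul(-10, A)))
Mul(E, Function('s')(22, -41)) = Mul(-510, Add(-7, Mul(-10, -41))) = Mul(-510, Add(-7, 410)) = Mul(-510, 403) = -205530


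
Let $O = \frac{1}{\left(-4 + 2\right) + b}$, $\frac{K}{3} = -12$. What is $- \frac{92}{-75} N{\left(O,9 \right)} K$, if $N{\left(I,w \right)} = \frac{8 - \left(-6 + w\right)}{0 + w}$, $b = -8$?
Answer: $- \frac{368}{15} \approx -24.533$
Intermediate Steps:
$K = -36$ ($K = 3 \left(-12\right) = -36$)
$O = - \frac{1}{10}$ ($O = \frac{1}{\left(-4 + 2\right) - 8} = \frac{1}{-2 - 8} = \frac{1}{-10} = - \frac{1}{10} \approx -0.1$)
$N{\left(I,w \right)} = \frac{14 - w}{w}$
$- \frac{92}{-75} N{\left(O,9 \right)} K = - \frac{92}{-75} \frac{14 - 9}{9} \left(-36\right) = \left(-92\right) \left(- \frac{1}{75}\right) \frac{14 - 9}{9} \left(-36\right) = \frac{92 \cdot \frac{1}{9} \cdot 5}{75} \left(-36\right) = \frac{92}{75} \cdot \frac{5}{9} \left(-36\right) = \frac{92}{135} \left(-36\right) = - \frac{368}{15}$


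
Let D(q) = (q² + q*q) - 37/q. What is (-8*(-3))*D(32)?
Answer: 196497/4 ≈ 49124.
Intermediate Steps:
D(q) = -37/q + 2*q² (D(q) = (q² + q²) - 37/q = 2*q² - 37/q = -37/q + 2*q²)
(-8*(-3))*D(32) = (-8*(-3))*((-37 + 2*32³)/32) = 24*((-37 + 2*32768)/32) = 24*((-37 + 65536)/32) = 24*((1/32)*65499) = 24*(65499/32) = 196497/4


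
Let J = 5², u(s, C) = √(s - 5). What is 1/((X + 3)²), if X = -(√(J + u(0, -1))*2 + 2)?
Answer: (1 - 2*√(25 + I*√5))⁻² ≈ 0.012228 - 0.0012156*I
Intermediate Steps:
u(s, C) = √(-5 + s)
J = 25
X = -2 - 2*√(25 + I*√5) (X = -(√(25 + √(-5 + 0))*2 + 2) = -(√(25 + √(-5))*2 + 2) = -(√(25 + I*√5)*2 + 2) = -(2*√(25 + I*√5) + 2) = -(2 + 2*√(25 + I*√5)) = -2 - 2*√(25 + I*√5) ≈ -12.01 - 0.44677*I)
1/((X + 3)²) = 1/(((-2 - 2*√(25 + I*√5)) + 3)²) = 1/((1 - 2*√(25 + I*√5))²) = (1 - 2*√(25 + I*√5))⁻²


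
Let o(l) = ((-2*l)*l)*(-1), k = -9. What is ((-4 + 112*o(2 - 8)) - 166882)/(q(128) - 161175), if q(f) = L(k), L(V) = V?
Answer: 79411/80592 ≈ 0.98535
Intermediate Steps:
o(l) = 2*l² (o(l) = -2*l²*(-1) = 2*l²)
q(f) = -9
((-4 + 112*o(2 - 8)) - 166882)/(q(128) - 161175) = ((-4 + 112*(2*(2 - 8)²)) - 166882)/(-9 - 161175) = ((-4 + 112*(2*(-6)²)) - 166882)/(-161184) = ((-4 + 112*(2*36)) - 166882)*(-1/161184) = ((-4 + 112*72) - 166882)*(-1/161184) = ((-4 + 8064) - 166882)*(-1/161184) = (8060 - 166882)*(-1/161184) = -158822*(-1/161184) = 79411/80592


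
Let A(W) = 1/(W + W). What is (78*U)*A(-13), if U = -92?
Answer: 276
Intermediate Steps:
A(W) = 1/(2*W)
(78*U)*A(-13) = (78*(-92))*((½)/(-13)) = -3588*(-1)/13 = -7176*(-1/26) = 276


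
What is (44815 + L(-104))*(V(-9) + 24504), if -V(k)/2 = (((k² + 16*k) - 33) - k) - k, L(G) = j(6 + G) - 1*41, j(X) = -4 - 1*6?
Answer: 1103880240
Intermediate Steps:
j(X) = -10 (j(X) = -4 - 6 = -10)
L(G) = -51 (L(G) = -10 - 1*41 = -10 - 41 = -51)
V(k) = 66 - 28*k - 2*k² (V(k) = -2*((((k² + 16*k) - 33) - k) - k) = -2*(((-33 + k² + 16*k) - k) - k) = -2*((-33 + k² + 15*k) - k) = -2*(-33 + k² + 14*k) = 66 - 28*k - 2*k²)
(44815 + L(-104))*(V(-9) + 24504) = (44815 - 51)*((66 - 28*(-9) - 2*(-9)²) + 24504) = 44764*((66 + 252 - 2*81) + 24504) = 44764*((66 + 252 - 162) + 24504) = 44764*(156 + 24504) = 44764*24660 = 1103880240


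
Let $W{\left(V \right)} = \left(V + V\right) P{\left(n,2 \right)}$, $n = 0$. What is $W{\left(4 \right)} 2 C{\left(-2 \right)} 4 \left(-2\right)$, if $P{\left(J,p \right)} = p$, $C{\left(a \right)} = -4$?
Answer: $1024$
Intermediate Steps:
$W{\left(V \right)} = 4 V$ ($W{\left(V \right)} = \left(V + V\right) 2 = 2 V 2 = 4 V$)
$W{\left(4 \right)} 2 C{\left(-2 \right)} 4 \left(-2\right) = 4 \cdot 4 \cdot 2 \left(-4\right) 4 \left(-2\right) = 16 \cdot 2 \left(\left(-16\right) \left(-2\right)\right) = 32 \cdot 32 = 1024$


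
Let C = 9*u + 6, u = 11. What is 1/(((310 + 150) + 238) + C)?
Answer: 1/803 ≈ 0.0012453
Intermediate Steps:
C = 105 (C = 9*11 + 6 = 99 + 6 = 105)
1/(((310 + 150) + 238) + C) = 1/(((310 + 150) + 238) + 105) = 1/((460 + 238) + 105) = 1/(698 + 105) = 1/803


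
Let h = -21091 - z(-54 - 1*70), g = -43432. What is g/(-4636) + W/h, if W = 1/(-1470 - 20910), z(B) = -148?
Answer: 83429372539/8905382460 ≈ 9.3684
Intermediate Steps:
W = -1/22380 (W = 1/(-22380) = -1/22380 ≈ -4.4683e-5)
h = -20943 (h = -21091 - 1*(-148) = -21091 + 148 = -20943)
g/(-4636) + W/h = -43432/(-4636) - 1/22380/(-20943) = -43432*(-1/4636) - 1/22380*(-1/20943) = 178/19 + 1/468704340 = 83429372539/8905382460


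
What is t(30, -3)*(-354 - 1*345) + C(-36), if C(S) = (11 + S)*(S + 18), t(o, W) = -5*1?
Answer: 3945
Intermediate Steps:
t(o, W) = -5
C(S) = (11 + S)*(18 + S)
t(30, -3)*(-354 - 1*345) + C(-36) = -5*(-354 - 1*345) + (198 + (-36)² + 29*(-36)) = -5*(-354 - 345) + (198 + 1296 - 1044) = -5*(-699) + 450 = 3495 + 450 = 3945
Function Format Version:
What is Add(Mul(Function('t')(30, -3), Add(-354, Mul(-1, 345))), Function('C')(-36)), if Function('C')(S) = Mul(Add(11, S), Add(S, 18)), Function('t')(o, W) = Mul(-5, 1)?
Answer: 3945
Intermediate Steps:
Function('t')(o, W) = -5
Function('C')(S) = Mul(Add(11, S), Add(18, S))
Add(Mul(Function('t')(30, -3), Add(-354, Mul(-1, 345))), Function('C')(-36)) = Add(Mul(-5, Add(-354, Mul(-1, 345))), Add(198, Pow(-36, 2), Mul(29, -36))) = Add(Mul(-5, Add(-354, -345)), Add(198, 1296, -1044)) = Add(Mul(-5, -699), 450) = Add(3495, 450) = 3945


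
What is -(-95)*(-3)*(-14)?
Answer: 3990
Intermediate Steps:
-(-95)*(-3)*(-14) = -19*15*(-14) = -285*(-14) = 3990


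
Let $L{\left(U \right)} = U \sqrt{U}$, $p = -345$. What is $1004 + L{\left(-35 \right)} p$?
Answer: $1004 + 12075 i \sqrt{35} \approx 1004.0 + 71437.0 i$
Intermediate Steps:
$L{\left(U \right)} = U^{\frac{3}{2}}$
$1004 + L{\left(-35 \right)} p = 1004 + \left(-35\right)^{\frac{3}{2}} \left(-345\right) = 1004 + - 35 i \sqrt{35} \left(-345\right) = 1004 + 12075 i \sqrt{35}$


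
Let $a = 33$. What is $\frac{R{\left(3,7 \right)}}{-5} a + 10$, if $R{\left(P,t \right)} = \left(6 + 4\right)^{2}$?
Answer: $-650$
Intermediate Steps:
$R{\left(P,t \right)} = 100$ ($R{\left(P,t \right)} = 10^{2} = 100$)
$\frac{R{\left(3,7 \right)}}{-5} a + 10 = \frac{100}{-5} \cdot 33 + 10 = 100 \left(- \frac{1}{5}\right) 33 + 10 = \left(-20\right) 33 + 10 = -660 + 10 = -650$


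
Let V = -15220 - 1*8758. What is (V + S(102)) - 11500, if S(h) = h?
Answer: -35376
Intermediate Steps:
V = -23978 (V = -15220 - 8758 = -23978)
(V + S(102)) - 11500 = (-23978 + 102) - 11500 = -23876 - 11500 = -35376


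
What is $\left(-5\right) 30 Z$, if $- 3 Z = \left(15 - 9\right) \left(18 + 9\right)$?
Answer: $8100$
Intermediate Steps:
$Z = -54$ ($Z = - \frac{\left(15 - 9\right) \left(18 + 9\right)}{3} = - \frac{6 \cdot 27}{3} = \left(- \frac{1}{3}\right) 162 = -54$)
$\left(-5\right) 30 Z = \left(-5\right) 30 \left(-54\right) = \left(-150\right) \left(-54\right) = 8100$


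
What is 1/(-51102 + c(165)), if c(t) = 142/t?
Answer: -165/8431688 ≈ -1.9569e-5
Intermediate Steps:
1/(-51102 + c(165)) = 1/(-51102 + 142/165) = 1/(-8431688/165) = -165/8431688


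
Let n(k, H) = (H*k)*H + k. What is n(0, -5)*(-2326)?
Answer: 0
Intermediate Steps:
n(k, H) = k + k*H**2 (n(k, H) = k*H**2 + k = k + k*H**2)
n(0, -5)*(-2326) = (0*(1 + (-5)**2))*(-2326) = (0*(1 + 25))*(-2326) = (0*26)*(-2326) = 0*(-2326) = 0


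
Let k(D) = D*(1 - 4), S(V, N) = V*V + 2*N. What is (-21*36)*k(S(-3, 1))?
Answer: 24948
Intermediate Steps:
S(V, N) = V² + 2*N
k(D) = -3*D (k(D) = D*(-3) = -3*D)
(-21*36)*k(S(-3, 1)) = (-21*36)*(-3*((-3)² + 2*1)) = -(-2268)*(9 + 2) = -(-2268)*11 = -756*(-33) = 24948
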